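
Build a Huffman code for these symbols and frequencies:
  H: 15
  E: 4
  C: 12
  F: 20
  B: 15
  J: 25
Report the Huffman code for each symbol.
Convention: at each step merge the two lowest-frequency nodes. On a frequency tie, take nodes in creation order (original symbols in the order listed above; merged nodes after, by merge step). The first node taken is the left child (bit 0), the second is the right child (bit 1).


Huffman tree construction:
Step 1: Merge E(4) + C(12) = 16
Step 2: Merge H(15) + B(15) = 30
Step 3: Merge (E+C)(16) + F(20) = 36
Step 4: Merge J(25) + (H+B)(30) = 55
Step 5: Merge ((E+C)+F)(36) + (J+(H+B))(55) = 91
Read each symbol's code off the tree from the root (left child = 0, right child = 1).

Codes:
  H: 110 (length 3)
  E: 000 (length 3)
  C: 001 (length 3)
  F: 01 (length 2)
  B: 111 (length 3)
  J: 10 (length 2)
Average code length: 228/91 = 2.5055 bits/symbol


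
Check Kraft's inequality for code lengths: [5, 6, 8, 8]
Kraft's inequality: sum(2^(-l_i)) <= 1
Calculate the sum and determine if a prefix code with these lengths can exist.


Sum = 2^(-5) + 2^(-6) + 2^(-8) + 2^(-8)
    = 0.03125 + 0.015625 + 0.00390625 + 0.00390625
    = 14/256 = 0.0546875
Since 0.0546875 <= 1, Kraft's inequality IS satisfied.
A prefix code with these lengths CAN exist.

Kraft sum = 0.0546875. Satisfied.


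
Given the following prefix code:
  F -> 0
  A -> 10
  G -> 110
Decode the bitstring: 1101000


Decoding step by step:
Bits 110 -> G
Bits 10 -> A
Bits 0 -> F
Bits 0 -> F


Decoded message: GAFF


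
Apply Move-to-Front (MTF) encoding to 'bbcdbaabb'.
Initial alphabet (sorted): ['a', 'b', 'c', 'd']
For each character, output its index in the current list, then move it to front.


MTF encoding:
'b': index 1 in ['a', 'b', 'c', 'd'] -> ['b', 'a', 'c', 'd']
'b': index 0 in ['b', 'a', 'c', 'd'] -> ['b', 'a', 'c', 'd']
'c': index 2 in ['b', 'a', 'c', 'd'] -> ['c', 'b', 'a', 'd']
'd': index 3 in ['c', 'b', 'a', 'd'] -> ['d', 'c', 'b', 'a']
'b': index 2 in ['d', 'c', 'b', 'a'] -> ['b', 'd', 'c', 'a']
'a': index 3 in ['b', 'd', 'c', 'a'] -> ['a', 'b', 'd', 'c']
'a': index 0 in ['a', 'b', 'd', 'c'] -> ['a', 'b', 'd', 'c']
'b': index 1 in ['a', 'b', 'd', 'c'] -> ['b', 'a', 'd', 'c']
'b': index 0 in ['b', 'a', 'd', 'c'] -> ['b', 'a', 'd', 'c']


Output: [1, 0, 2, 3, 2, 3, 0, 1, 0]


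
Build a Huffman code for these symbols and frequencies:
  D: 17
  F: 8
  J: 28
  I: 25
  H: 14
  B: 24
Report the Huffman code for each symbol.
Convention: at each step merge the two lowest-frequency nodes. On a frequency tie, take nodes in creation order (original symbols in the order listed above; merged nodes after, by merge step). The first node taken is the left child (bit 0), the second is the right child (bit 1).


Huffman tree construction:
Step 1: Merge F(8) + H(14) = 22
Step 2: Merge D(17) + (F+H)(22) = 39
Step 3: Merge B(24) + I(25) = 49
Step 4: Merge J(28) + (D+(F+H))(39) = 67
Step 5: Merge (B+I)(49) + (J+(D+(F+H)))(67) = 116
Read each symbol's code off the tree from the root (left child = 0, right child = 1).

Codes:
  D: 110 (length 3)
  F: 1110 (length 4)
  J: 10 (length 2)
  I: 01 (length 2)
  H: 1111 (length 4)
  B: 00 (length 2)
Average code length: 293/116 = 2.5259 bits/symbol


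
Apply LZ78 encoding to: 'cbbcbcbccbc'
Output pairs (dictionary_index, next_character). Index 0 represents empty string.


LZ78 encoding steps:
Dictionary: {0: ''}
Step 1: w='' (idx 0), next='c' -> output (0, 'c'), add 'c' as idx 1
Step 2: w='' (idx 0), next='b' -> output (0, 'b'), add 'b' as idx 2
Step 3: w='b' (idx 2), next='c' -> output (2, 'c'), add 'bc' as idx 3
Step 4: w='bc' (idx 3), next='b' -> output (3, 'b'), add 'bcb' as idx 4
Step 5: w='c' (idx 1), next='c' -> output (1, 'c'), add 'cc' as idx 5
Step 6: w='bc' (idx 3), end of input -> output (3, '')


Encoded: [(0, 'c'), (0, 'b'), (2, 'c'), (3, 'b'), (1, 'c'), (3, '')]


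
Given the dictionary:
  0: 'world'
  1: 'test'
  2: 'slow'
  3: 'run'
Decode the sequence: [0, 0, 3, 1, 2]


Look up each index in the dictionary:
  0 -> 'world'
  0 -> 'world'
  3 -> 'run'
  1 -> 'test'
  2 -> 'slow'

Decoded: "world world run test slow"


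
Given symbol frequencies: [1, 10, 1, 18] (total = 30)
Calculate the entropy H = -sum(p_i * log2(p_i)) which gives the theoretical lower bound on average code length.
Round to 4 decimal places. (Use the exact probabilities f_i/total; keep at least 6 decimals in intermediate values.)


Per-symbol terms -p_i * log2(p_i) with p_i = f_i/30:
  p = 1/30 = 0.033333: log2(p) = -4.906891, -p*log2(p) = 0.163563
  p = 10/30 = 0.333333: log2(p) = -1.584963, -p*log2(p) = 0.528321
  p = 1/30 = 0.033333: log2(p) = -4.906891, -p*log2(p) = 0.163563
  p = 18/30 = 0.600000: log2(p) = -0.736966, -p*log2(p) = 0.442179
H = 0.163563 + 0.528321 + 0.163563 + 0.442179 = 1.297626

H = 1.2976 bits/symbol


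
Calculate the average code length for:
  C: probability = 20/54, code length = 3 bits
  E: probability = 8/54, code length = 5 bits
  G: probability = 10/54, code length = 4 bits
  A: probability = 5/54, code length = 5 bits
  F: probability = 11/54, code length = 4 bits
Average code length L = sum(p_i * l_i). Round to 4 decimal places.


Weighted contributions p_i * l_i:
  C: (20/54) * 3 = 60/54
  E: (8/54) * 5 = 40/54
  G: (10/54) * 4 = 40/54
  A: (5/54) * 5 = 25/54
  F: (11/54) * 4 = 44/54
Sum = (60 + 40 + 40 + 25 + 44)/54 = 209/54

L = 209/54 = 3.8704 bits/symbol


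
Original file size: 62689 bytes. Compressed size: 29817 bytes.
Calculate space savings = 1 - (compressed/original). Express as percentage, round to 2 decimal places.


ratio = compressed/original = 29817/62689 = 0.475634
savings = 1 - ratio = 1 - 0.475634 = 0.524366
as a percentage: 0.524366 * 100 = 52.44%

Space savings = 1 - 29817/62689 = 52.44%


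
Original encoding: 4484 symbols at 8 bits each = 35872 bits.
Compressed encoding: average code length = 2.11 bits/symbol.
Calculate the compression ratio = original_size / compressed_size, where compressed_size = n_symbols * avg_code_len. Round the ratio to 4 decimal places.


original_size = n_symbols * orig_bits = 4484 * 8 = 35872 bits
compressed_size = n_symbols * avg_code_len = 4484 * 2.11 = 9461.24 bits
ratio = original_size / compressed_size = 35872 / 9461.24 = 3.7915

Compression ratio = 3.7915


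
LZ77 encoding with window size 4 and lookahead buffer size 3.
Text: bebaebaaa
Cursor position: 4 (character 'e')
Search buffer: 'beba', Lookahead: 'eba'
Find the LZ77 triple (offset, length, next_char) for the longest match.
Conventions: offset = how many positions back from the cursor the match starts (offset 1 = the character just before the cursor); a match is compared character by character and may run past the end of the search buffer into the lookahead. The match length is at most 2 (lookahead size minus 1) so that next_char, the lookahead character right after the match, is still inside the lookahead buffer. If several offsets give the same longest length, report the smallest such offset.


Try each offset into the search buffer:
  offset=1 (pos 3, char 'a'): match length 0
  offset=2 (pos 2, char 'b'): match length 0
  offset=3 (pos 1, char 'e'): match length 2
  offset=4 (pos 0, char 'b'): match length 0
Longest match has length 2 at offset 3.
next_char = character at position 4 + 2 = 6 -> 'a'

Best match: offset=3, length=2 (matching 'eb' starting at position 1)
LZ77 triple: (3, 2, 'a')


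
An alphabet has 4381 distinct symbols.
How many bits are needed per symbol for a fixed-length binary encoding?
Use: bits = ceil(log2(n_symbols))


log2(4381) = 12.097
Bracket: 2^12 = 4096 < 4381 <= 2^13 = 8192
So ceil(log2(4381)) = 13

bits = ceil(log2(4381)) = ceil(12.097) = 13 bits


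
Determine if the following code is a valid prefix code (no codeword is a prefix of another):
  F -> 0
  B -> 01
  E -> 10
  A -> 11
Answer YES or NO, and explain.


Checking each pair (does one codeword prefix another?):
  F='0' vs B='01': prefix -- VIOLATION

NO -- this is NOT a valid prefix code. F (0) is a prefix of B (01).


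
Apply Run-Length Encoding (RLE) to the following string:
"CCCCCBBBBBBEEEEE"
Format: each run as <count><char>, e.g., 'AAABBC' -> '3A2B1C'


Scanning runs left to right:
  i=0: run of 'C' x 5 -> '5C'
  i=5: run of 'B' x 6 -> '6B'
  i=11: run of 'E' x 5 -> '5E'

RLE = 5C6B5E


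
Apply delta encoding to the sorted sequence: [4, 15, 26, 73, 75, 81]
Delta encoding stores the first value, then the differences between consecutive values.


First value: 4
Deltas:
  15 - 4 = 11
  26 - 15 = 11
  73 - 26 = 47
  75 - 73 = 2
  81 - 75 = 6


Delta encoded: [4, 11, 11, 47, 2, 6]


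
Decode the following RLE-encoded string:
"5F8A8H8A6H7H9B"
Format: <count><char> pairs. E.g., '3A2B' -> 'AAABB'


Expanding each <count><char> pair:
  5F -> 'FFFFF'
  8A -> 'AAAAAAAA'
  8H -> 'HHHHHHHH'
  8A -> 'AAAAAAAA'
  6H -> 'HHHHHH'
  7H -> 'HHHHHHH'
  9B -> 'BBBBBBBBB'

Decoded = FFFFFAAAAAAAAHHHHHHHHAAAAAAAAHHHHHHHHHHHHHBBBBBBBBB


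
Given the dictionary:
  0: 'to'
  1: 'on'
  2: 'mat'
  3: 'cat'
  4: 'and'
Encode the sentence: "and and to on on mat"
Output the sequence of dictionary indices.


Look up each word in the dictionary:
  'and' -> 4
  'and' -> 4
  'to' -> 0
  'on' -> 1
  'on' -> 1
  'mat' -> 2

Encoded: [4, 4, 0, 1, 1, 2]


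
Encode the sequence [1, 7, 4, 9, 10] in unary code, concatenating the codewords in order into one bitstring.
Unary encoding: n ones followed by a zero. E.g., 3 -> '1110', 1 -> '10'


Encode each number as n ones followed by a terminating 0:
  1 -> 10 (2 bits)
  7 -> 11111110 (8 bits)
  4 -> 11110 (5 bits)
  9 -> 1111111110 (10 bits)
  10 -> 11111111110 (11 bits)
Total length = 2 + 8 + 5 + 10 + 11 = 36 bits.

Unary([1, 7, 4, 9, 10]) = 101111111011110111111111011111111110 (36 bits)


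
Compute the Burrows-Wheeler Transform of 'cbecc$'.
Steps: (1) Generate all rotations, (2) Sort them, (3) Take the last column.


Rotations (sorted):
  0: $cbecc -> last char: c
  1: becc$c -> last char: c
  2: c$cbec -> last char: c
  3: cbecc$ -> last char: $
  4: cc$cbe -> last char: e
  5: ecc$cb -> last char: b


BWT = ccc$eb


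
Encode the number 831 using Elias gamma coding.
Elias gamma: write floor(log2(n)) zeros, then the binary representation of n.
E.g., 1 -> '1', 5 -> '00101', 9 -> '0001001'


num_bits = floor(log2(831)) + 1 = 10
leading_zeros = num_bits - 1 = 9
binary(831) = 1100111111

Elias gamma(831) = '000000000' + '1100111111' = 0000000001100111111 (19 bits)


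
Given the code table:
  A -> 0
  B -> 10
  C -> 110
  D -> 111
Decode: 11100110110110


Decoding:
111 -> D
0 -> A
0 -> A
110 -> C
110 -> C
110 -> C


Result: DAACCC


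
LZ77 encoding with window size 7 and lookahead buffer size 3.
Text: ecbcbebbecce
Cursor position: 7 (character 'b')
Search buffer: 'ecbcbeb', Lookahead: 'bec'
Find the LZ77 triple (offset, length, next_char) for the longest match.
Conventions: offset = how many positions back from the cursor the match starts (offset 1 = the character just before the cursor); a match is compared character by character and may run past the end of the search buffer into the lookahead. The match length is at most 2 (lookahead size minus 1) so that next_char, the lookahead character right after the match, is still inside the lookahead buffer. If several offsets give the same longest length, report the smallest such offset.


Try each offset into the search buffer:
  offset=1 (pos 6, char 'b'): match length 1
  offset=2 (pos 5, char 'e'): match length 0
  offset=3 (pos 4, char 'b'): match length 2
  offset=4 (pos 3, char 'c'): match length 0
  offset=5 (pos 2, char 'b'): match length 1
  offset=6 (pos 1, char 'c'): match length 0
  offset=7 (pos 0, char 'e'): match length 0
Longest match has length 2 at offset 3.
next_char = character at position 7 + 2 = 9 -> 'c'

Best match: offset=3, length=2 (matching 'be' starting at position 4)
LZ77 triple: (3, 2, 'c')


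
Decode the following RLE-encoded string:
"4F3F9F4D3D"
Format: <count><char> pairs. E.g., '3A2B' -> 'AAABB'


Expanding each <count><char> pair:
  4F -> 'FFFF'
  3F -> 'FFF'
  9F -> 'FFFFFFFFF'
  4D -> 'DDDD'
  3D -> 'DDD'

Decoded = FFFFFFFFFFFFFFFFDDDDDDD


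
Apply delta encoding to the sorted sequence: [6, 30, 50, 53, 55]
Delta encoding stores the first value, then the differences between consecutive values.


First value: 6
Deltas:
  30 - 6 = 24
  50 - 30 = 20
  53 - 50 = 3
  55 - 53 = 2


Delta encoded: [6, 24, 20, 3, 2]


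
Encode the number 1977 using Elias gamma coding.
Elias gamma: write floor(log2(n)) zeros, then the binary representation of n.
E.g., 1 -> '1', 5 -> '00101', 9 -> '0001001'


num_bits = floor(log2(1977)) + 1 = 11
leading_zeros = num_bits - 1 = 10
binary(1977) = 11110111001

Elias gamma(1977) = '0000000000' + '11110111001' = 000000000011110111001 (21 bits)


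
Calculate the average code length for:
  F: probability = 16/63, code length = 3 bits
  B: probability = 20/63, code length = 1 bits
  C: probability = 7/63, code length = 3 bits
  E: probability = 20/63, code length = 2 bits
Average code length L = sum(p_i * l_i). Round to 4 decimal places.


Weighted contributions p_i * l_i:
  F: (16/63) * 3 = 48/63
  B: (20/63) * 1 = 20/63
  C: (7/63) * 3 = 21/63
  E: (20/63) * 2 = 40/63
Sum = (48 + 20 + 21 + 40)/63 = 129/63

L = 129/63 = 2.0476 bits/symbol


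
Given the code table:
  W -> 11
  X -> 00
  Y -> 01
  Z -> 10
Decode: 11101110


Decoding:
11 -> W
10 -> Z
11 -> W
10 -> Z


Result: WZWZ


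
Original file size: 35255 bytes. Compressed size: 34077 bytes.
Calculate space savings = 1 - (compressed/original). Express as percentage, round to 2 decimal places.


ratio = compressed/original = 34077/35255 = 0.966586
savings = 1 - ratio = 1 - 0.966586 = 0.033414
as a percentage: 0.033414 * 100 = 3.34%

Space savings = 1 - 34077/35255 = 3.34%


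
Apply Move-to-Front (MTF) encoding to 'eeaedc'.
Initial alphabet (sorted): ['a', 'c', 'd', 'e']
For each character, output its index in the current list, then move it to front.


MTF encoding:
'e': index 3 in ['a', 'c', 'd', 'e'] -> ['e', 'a', 'c', 'd']
'e': index 0 in ['e', 'a', 'c', 'd'] -> ['e', 'a', 'c', 'd']
'a': index 1 in ['e', 'a', 'c', 'd'] -> ['a', 'e', 'c', 'd']
'e': index 1 in ['a', 'e', 'c', 'd'] -> ['e', 'a', 'c', 'd']
'd': index 3 in ['e', 'a', 'c', 'd'] -> ['d', 'e', 'a', 'c']
'c': index 3 in ['d', 'e', 'a', 'c'] -> ['c', 'd', 'e', 'a']


Output: [3, 0, 1, 1, 3, 3]


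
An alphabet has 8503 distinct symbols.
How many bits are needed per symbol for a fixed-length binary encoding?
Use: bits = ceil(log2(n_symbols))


log2(8503) = 13.0538
Bracket: 2^13 = 8192 < 8503 <= 2^14 = 16384
So ceil(log2(8503)) = 14

bits = ceil(log2(8503)) = ceil(13.0538) = 14 bits


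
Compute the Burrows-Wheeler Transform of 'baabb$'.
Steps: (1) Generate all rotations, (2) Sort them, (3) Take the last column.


Rotations (sorted):
  0: $baabb -> last char: b
  1: aabb$b -> last char: b
  2: abb$ba -> last char: a
  3: b$baab -> last char: b
  4: baabb$ -> last char: $
  5: bb$baa -> last char: a


BWT = bbab$a


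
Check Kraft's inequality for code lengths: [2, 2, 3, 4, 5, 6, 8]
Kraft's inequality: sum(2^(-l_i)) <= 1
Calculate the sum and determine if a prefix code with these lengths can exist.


Sum = 2^(-2) + 2^(-2) + 2^(-3) + 2^(-4) + 2^(-5) + 2^(-6) + 2^(-8)
    = 0.25 + 0.25 + 0.125 + 0.0625 + 0.03125 + 0.015625 + 0.00390625
    = 189/256 = 0.73828125
Since 0.73828125 <= 1, Kraft's inequality IS satisfied.
A prefix code with these lengths CAN exist.

Kraft sum = 0.73828125. Satisfied.


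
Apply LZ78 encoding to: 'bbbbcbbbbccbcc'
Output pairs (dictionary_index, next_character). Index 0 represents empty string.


LZ78 encoding steps:
Dictionary: {0: ''}
Step 1: w='' (idx 0), next='b' -> output (0, 'b'), add 'b' as idx 1
Step 2: w='b' (idx 1), next='b' -> output (1, 'b'), add 'bb' as idx 2
Step 3: w='b' (idx 1), next='c' -> output (1, 'c'), add 'bc' as idx 3
Step 4: w='bb' (idx 2), next='b' -> output (2, 'b'), add 'bbb' as idx 4
Step 5: w='bc' (idx 3), next='c' -> output (3, 'c'), add 'bcc' as idx 5
Step 6: w='bcc' (idx 5), end of input -> output (5, '')


Encoded: [(0, 'b'), (1, 'b'), (1, 'c'), (2, 'b'), (3, 'c'), (5, '')]


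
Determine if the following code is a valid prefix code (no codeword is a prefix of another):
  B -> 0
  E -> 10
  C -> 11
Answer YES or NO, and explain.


Checking each pair (does one codeword prefix another?):
  B='0' vs E='10': no prefix
  B='0' vs C='11': no prefix
  E='10' vs B='0': no prefix
  E='10' vs C='11': no prefix
  C='11' vs B='0': no prefix
  C='11' vs E='10': no prefix
No violation found over all pairs.

YES -- this is a valid prefix code. No codeword is a prefix of any other codeword.


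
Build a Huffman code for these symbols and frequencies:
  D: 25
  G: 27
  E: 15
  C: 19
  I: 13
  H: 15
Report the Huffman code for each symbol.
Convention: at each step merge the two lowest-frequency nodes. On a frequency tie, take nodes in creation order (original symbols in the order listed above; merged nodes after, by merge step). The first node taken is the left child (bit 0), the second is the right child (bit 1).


Huffman tree construction:
Step 1: Merge I(13) + E(15) = 28
Step 2: Merge H(15) + C(19) = 34
Step 3: Merge D(25) + G(27) = 52
Step 4: Merge (I+E)(28) + (H+C)(34) = 62
Step 5: Merge (D+G)(52) + ((I+E)+(H+C))(62) = 114
Read each symbol's code off the tree from the root (left child = 0, right child = 1).

Codes:
  D: 00 (length 2)
  G: 01 (length 2)
  E: 101 (length 3)
  C: 111 (length 3)
  I: 100 (length 3)
  H: 110 (length 3)
Average code length: 290/114 = 2.5439 bits/symbol


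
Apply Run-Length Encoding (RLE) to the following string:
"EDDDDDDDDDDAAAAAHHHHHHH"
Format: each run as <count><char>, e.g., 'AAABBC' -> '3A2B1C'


Scanning runs left to right:
  i=0: run of 'E' x 1 -> '1E'
  i=1: run of 'D' x 10 -> '10D'
  i=11: run of 'A' x 5 -> '5A'
  i=16: run of 'H' x 7 -> '7H'

RLE = 1E10D5A7H


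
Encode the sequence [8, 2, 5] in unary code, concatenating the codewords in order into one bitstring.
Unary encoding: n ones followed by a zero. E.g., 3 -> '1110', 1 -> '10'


Encode each number as n ones followed by a terminating 0:
  8 -> 111111110 (9 bits)
  2 -> 110 (3 bits)
  5 -> 111110 (6 bits)
Total length = 9 + 3 + 6 = 18 bits.

Unary([8, 2, 5]) = 111111110110111110 (18 bits)


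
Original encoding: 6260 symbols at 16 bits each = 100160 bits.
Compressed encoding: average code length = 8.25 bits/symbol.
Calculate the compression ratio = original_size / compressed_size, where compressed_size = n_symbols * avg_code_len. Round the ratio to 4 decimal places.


original_size = n_symbols * orig_bits = 6260 * 16 = 100160 bits
compressed_size = n_symbols * avg_code_len = 6260 * 8.25 = 51645.0 bits
ratio = original_size / compressed_size = 100160 / 51645.0 = 1.9394

Compression ratio = 1.9394


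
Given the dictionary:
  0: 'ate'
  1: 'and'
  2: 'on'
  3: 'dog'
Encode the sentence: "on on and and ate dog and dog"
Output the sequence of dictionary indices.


Look up each word in the dictionary:
  'on' -> 2
  'on' -> 2
  'and' -> 1
  'and' -> 1
  'ate' -> 0
  'dog' -> 3
  'and' -> 1
  'dog' -> 3

Encoded: [2, 2, 1, 1, 0, 3, 1, 3]


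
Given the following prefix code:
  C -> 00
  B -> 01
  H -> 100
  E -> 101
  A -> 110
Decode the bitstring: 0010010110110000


Decoding step by step:
Bits 00 -> C
Bits 100 -> H
Bits 101 -> E
Bits 101 -> E
Bits 100 -> H
Bits 00 -> C


Decoded message: CHEEHC


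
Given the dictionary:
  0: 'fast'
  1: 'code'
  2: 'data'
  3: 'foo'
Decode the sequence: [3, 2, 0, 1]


Look up each index in the dictionary:
  3 -> 'foo'
  2 -> 'data'
  0 -> 'fast'
  1 -> 'code'

Decoded: "foo data fast code"


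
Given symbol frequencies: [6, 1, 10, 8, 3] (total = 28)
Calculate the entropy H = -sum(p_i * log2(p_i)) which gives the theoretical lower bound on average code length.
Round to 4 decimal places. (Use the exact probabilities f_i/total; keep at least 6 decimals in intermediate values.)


Per-symbol terms -p_i * log2(p_i) with p_i = f_i/28:
  p = 6/28 = 0.214286: log2(p) = -2.222392, -p*log2(p) = 0.476227
  p = 1/28 = 0.035714: log2(p) = -4.807355, -p*log2(p) = 0.171691
  p = 10/28 = 0.357143: log2(p) = -1.485427, -p*log2(p) = 0.530510
  p = 8/28 = 0.285714: log2(p) = -1.807355, -p*log2(p) = 0.516387
  p = 3/28 = 0.107143: log2(p) = -3.222392, -p*log2(p) = 0.345256
H = 0.476227 + 0.171691 + 0.530510 + 0.516387 + 0.345256 = 2.040071

H = 2.0401 bits/symbol


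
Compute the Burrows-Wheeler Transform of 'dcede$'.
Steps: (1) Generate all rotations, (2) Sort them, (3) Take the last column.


Rotations (sorted):
  0: $dcede -> last char: e
  1: cede$d -> last char: d
  2: dcede$ -> last char: $
  3: de$dce -> last char: e
  4: e$dced -> last char: d
  5: ede$dc -> last char: c


BWT = ed$edc


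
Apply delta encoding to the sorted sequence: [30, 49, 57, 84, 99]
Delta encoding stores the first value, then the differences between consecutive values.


First value: 30
Deltas:
  49 - 30 = 19
  57 - 49 = 8
  84 - 57 = 27
  99 - 84 = 15


Delta encoded: [30, 19, 8, 27, 15]


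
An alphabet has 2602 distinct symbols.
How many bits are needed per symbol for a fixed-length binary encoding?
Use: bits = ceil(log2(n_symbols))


log2(2602) = 11.3454
Bracket: 2^11 = 2048 < 2602 <= 2^12 = 4096
So ceil(log2(2602)) = 12

bits = ceil(log2(2602)) = ceil(11.3454) = 12 bits


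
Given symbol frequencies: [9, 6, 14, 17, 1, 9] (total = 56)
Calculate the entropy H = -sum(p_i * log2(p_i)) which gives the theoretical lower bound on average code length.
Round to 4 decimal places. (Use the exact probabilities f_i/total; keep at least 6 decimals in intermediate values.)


Per-symbol terms -p_i * log2(p_i) with p_i = f_i/56:
  p = 9/56 = 0.160714: log2(p) = -2.637430, -p*log2(p) = 0.423873
  p = 6/56 = 0.107143: log2(p) = -3.222392, -p*log2(p) = 0.345256
  p = 14/56 = 0.250000: log2(p) = -2.000000, -p*log2(p) = 0.500000
  p = 17/56 = 0.303571: log2(p) = -1.719892, -p*log2(p) = 0.522110
  p = 1/56 = 0.017857: log2(p) = -5.807355, -p*log2(p) = 0.103703
  p = 9/56 = 0.160714: log2(p) = -2.637430, -p*log2(p) = 0.423873
H = 0.423873 + 0.345256 + 0.500000 + 0.522110 + 0.103703 + 0.423873 = 2.318815

H = 2.3188 bits/symbol


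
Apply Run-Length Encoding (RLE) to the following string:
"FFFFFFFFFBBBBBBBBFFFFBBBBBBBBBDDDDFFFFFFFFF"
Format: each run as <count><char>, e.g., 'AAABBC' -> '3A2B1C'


Scanning runs left to right:
  i=0: run of 'F' x 9 -> '9F'
  i=9: run of 'B' x 8 -> '8B'
  i=17: run of 'F' x 4 -> '4F'
  i=21: run of 'B' x 9 -> '9B'
  i=30: run of 'D' x 4 -> '4D'
  i=34: run of 'F' x 9 -> '9F'

RLE = 9F8B4F9B4D9F


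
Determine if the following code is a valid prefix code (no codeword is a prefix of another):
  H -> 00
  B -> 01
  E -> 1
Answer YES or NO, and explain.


Checking each pair (does one codeword prefix another?):
  H='00' vs B='01': no prefix
  H='00' vs E='1': no prefix
  B='01' vs H='00': no prefix
  B='01' vs E='1': no prefix
  E='1' vs H='00': no prefix
  E='1' vs B='01': no prefix
No violation found over all pairs.

YES -- this is a valid prefix code. No codeword is a prefix of any other codeword.


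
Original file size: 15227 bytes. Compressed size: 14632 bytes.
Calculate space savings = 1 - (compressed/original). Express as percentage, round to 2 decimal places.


ratio = compressed/original = 14632/15227 = 0.960925
savings = 1 - ratio = 1 - 0.960925 = 0.039075
as a percentage: 0.039075 * 100 = 3.91%

Space savings = 1 - 14632/15227 = 3.91%


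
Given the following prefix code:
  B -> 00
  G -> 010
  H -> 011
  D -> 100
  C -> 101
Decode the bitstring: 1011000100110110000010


Decoding step by step:
Bits 101 -> C
Bits 100 -> D
Bits 010 -> G
Bits 011 -> H
Bits 011 -> H
Bits 00 -> B
Bits 00 -> B
Bits 010 -> G


Decoded message: CDGHHBBG


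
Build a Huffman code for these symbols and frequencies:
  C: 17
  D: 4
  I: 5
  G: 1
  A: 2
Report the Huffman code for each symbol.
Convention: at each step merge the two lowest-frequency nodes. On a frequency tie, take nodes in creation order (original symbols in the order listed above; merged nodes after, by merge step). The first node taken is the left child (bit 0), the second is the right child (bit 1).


Huffman tree construction:
Step 1: Merge G(1) + A(2) = 3
Step 2: Merge (G+A)(3) + D(4) = 7
Step 3: Merge I(5) + ((G+A)+D)(7) = 12
Step 4: Merge (I+((G+A)+D))(12) + C(17) = 29
Read each symbol's code off the tree from the root (left child = 0, right child = 1).

Codes:
  C: 1 (length 1)
  D: 011 (length 3)
  I: 00 (length 2)
  G: 0100 (length 4)
  A: 0101 (length 4)
Average code length: 51/29 = 1.7586 bits/symbol


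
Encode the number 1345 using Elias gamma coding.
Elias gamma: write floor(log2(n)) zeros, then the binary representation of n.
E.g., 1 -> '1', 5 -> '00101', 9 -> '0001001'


num_bits = floor(log2(1345)) + 1 = 11
leading_zeros = num_bits - 1 = 10
binary(1345) = 10101000001

Elias gamma(1345) = '0000000000' + '10101000001' = 000000000010101000001 (21 bits)


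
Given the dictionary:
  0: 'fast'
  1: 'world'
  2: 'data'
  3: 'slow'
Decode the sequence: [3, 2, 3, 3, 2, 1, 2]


Look up each index in the dictionary:
  3 -> 'slow'
  2 -> 'data'
  3 -> 'slow'
  3 -> 'slow'
  2 -> 'data'
  1 -> 'world'
  2 -> 'data'

Decoded: "slow data slow slow data world data"


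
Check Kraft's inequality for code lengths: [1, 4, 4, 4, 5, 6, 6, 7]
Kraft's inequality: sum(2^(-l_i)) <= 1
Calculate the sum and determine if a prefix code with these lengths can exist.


Sum = 2^(-1) + 2^(-4) + 2^(-4) + 2^(-4) + 2^(-5) + 2^(-6) + 2^(-6) + 2^(-7)
    = 0.5 + 0.0625 + 0.0625 + 0.0625 + 0.03125 + 0.015625 + 0.015625 + 0.0078125
    = 97/128 = 0.7578125
Since 0.7578125 <= 1, Kraft's inequality IS satisfied.
A prefix code with these lengths CAN exist.

Kraft sum = 0.7578125. Satisfied.


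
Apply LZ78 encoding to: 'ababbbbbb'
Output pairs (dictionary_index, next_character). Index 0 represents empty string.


LZ78 encoding steps:
Dictionary: {0: ''}
Step 1: w='' (idx 0), next='a' -> output (0, 'a'), add 'a' as idx 1
Step 2: w='' (idx 0), next='b' -> output (0, 'b'), add 'b' as idx 2
Step 3: w='a' (idx 1), next='b' -> output (1, 'b'), add 'ab' as idx 3
Step 4: w='b' (idx 2), next='b' -> output (2, 'b'), add 'bb' as idx 4
Step 5: w='bb' (idx 4), next='b' -> output (4, 'b'), add 'bbb' as idx 5


Encoded: [(0, 'a'), (0, 'b'), (1, 'b'), (2, 'b'), (4, 'b')]


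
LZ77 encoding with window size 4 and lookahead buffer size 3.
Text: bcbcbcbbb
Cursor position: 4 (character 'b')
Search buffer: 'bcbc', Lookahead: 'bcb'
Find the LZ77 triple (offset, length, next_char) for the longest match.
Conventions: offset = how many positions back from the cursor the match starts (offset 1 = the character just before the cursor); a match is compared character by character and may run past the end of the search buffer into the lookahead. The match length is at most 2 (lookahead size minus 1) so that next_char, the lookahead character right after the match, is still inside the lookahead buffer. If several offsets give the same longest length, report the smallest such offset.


Try each offset into the search buffer:
  offset=1 (pos 3, char 'c'): match length 0
  offset=2 (pos 2, char 'b'): match length 2
  offset=3 (pos 1, char 'c'): match length 0
  offset=4 (pos 0, char 'b'): match length 2
Longest match has length 2, found at offsets 2, 4; take the smallest, offset 2.
next_char = character at position 4 + 2 = 6 -> 'b'

Best match: offset=2, length=2 (matching 'bc' starting at position 2)
LZ77 triple: (2, 2, 'b')


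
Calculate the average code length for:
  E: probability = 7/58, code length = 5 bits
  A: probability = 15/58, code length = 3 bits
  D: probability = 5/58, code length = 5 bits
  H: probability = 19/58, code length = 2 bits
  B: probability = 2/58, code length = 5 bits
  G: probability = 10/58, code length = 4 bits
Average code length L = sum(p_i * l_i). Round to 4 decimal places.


Weighted contributions p_i * l_i:
  E: (7/58) * 5 = 35/58
  A: (15/58) * 3 = 45/58
  D: (5/58) * 5 = 25/58
  H: (19/58) * 2 = 38/58
  B: (2/58) * 5 = 10/58
  G: (10/58) * 4 = 40/58
Sum = (35 + 45 + 25 + 38 + 10 + 40)/58 = 193/58

L = 193/58 = 3.3276 bits/symbol


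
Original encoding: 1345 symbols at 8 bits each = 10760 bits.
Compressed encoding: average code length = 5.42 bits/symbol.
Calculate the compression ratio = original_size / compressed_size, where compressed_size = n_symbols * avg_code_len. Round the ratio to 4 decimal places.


original_size = n_symbols * orig_bits = 1345 * 8 = 10760 bits
compressed_size = n_symbols * avg_code_len = 1345 * 5.42 = 7289.9 bits
ratio = original_size / compressed_size = 10760 / 7289.9 = 1.476

Compression ratio = 1.476


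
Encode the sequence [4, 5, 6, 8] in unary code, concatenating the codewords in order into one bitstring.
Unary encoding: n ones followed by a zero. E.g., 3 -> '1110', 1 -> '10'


Encode each number as n ones followed by a terminating 0:
  4 -> 11110 (5 bits)
  5 -> 111110 (6 bits)
  6 -> 1111110 (7 bits)
  8 -> 111111110 (9 bits)
Total length = 5 + 6 + 7 + 9 = 27 bits.

Unary([4, 5, 6, 8]) = 111101111101111110111111110 (27 bits)


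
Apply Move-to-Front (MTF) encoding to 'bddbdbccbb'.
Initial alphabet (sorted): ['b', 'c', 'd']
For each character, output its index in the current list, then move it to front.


MTF encoding:
'b': index 0 in ['b', 'c', 'd'] -> ['b', 'c', 'd']
'd': index 2 in ['b', 'c', 'd'] -> ['d', 'b', 'c']
'd': index 0 in ['d', 'b', 'c'] -> ['d', 'b', 'c']
'b': index 1 in ['d', 'b', 'c'] -> ['b', 'd', 'c']
'd': index 1 in ['b', 'd', 'c'] -> ['d', 'b', 'c']
'b': index 1 in ['d', 'b', 'c'] -> ['b', 'd', 'c']
'c': index 2 in ['b', 'd', 'c'] -> ['c', 'b', 'd']
'c': index 0 in ['c', 'b', 'd'] -> ['c', 'b', 'd']
'b': index 1 in ['c', 'b', 'd'] -> ['b', 'c', 'd']
'b': index 0 in ['b', 'c', 'd'] -> ['b', 'c', 'd']


Output: [0, 2, 0, 1, 1, 1, 2, 0, 1, 0]


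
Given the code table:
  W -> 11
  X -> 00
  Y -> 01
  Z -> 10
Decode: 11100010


Decoding:
11 -> W
10 -> Z
00 -> X
10 -> Z


Result: WZXZ


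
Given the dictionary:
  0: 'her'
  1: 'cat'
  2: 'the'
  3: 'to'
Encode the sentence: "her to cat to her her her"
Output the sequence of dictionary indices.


Look up each word in the dictionary:
  'her' -> 0
  'to' -> 3
  'cat' -> 1
  'to' -> 3
  'her' -> 0
  'her' -> 0
  'her' -> 0

Encoded: [0, 3, 1, 3, 0, 0, 0]


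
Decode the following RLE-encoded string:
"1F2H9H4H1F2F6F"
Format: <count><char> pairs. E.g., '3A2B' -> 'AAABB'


Expanding each <count><char> pair:
  1F -> 'F'
  2H -> 'HH'
  9H -> 'HHHHHHHHH'
  4H -> 'HHHH'
  1F -> 'F'
  2F -> 'FF'
  6F -> 'FFFFFF'

Decoded = FHHHHHHHHHHHHHHHFFFFFFFFF


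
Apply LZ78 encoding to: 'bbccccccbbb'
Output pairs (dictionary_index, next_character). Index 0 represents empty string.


LZ78 encoding steps:
Dictionary: {0: ''}
Step 1: w='' (idx 0), next='b' -> output (0, 'b'), add 'b' as idx 1
Step 2: w='b' (idx 1), next='c' -> output (1, 'c'), add 'bc' as idx 2
Step 3: w='' (idx 0), next='c' -> output (0, 'c'), add 'c' as idx 3
Step 4: w='c' (idx 3), next='c' -> output (3, 'c'), add 'cc' as idx 4
Step 5: w='cc' (idx 4), next='b' -> output (4, 'b'), add 'ccb' as idx 5
Step 6: w='b' (idx 1), next='b' -> output (1, 'b'), add 'bb' as idx 6


Encoded: [(0, 'b'), (1, 'c'), (0, 'c'), (3, 'c'), (4, 'b'), (1, 'b')]


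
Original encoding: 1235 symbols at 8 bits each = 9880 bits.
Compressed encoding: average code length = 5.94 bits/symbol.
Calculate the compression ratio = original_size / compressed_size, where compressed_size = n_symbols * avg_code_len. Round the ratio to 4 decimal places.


original_size = n_symbols * orig_bits = 1235 * 8 = 9880 bits
compressed_size = n_symbols * avg_code_len = 1235 * 5.94 = 7335.9 bits
ratio = original_size / compressed_size = 9880 / 7335.9 = 1.3468

Compression ratio = 1.3468


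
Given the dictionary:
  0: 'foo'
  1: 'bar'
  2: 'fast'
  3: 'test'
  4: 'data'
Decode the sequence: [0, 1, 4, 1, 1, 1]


Look up each index in the dictionary:
  0 -> 'foo'
  1 -> 'bar'
  4 -> 'data'
  1 -> 'bar'
  1 -> 'bar'
  1 -> 'bar'

Decoded: "foo bar data bar bar bar"


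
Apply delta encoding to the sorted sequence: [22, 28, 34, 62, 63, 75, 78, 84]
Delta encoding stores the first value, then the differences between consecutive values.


First value: 22
Deltas:
  28 - 22 = 6
  34 - 28 = 6
  62 - 34 = 28
  63 - 62 = 1
  75 - 63 = 12
  78 - 75 = 3
  84 - 78 = 6


Delta encoded: [22, 6, 6, 28, 1, 12, 3, 6]


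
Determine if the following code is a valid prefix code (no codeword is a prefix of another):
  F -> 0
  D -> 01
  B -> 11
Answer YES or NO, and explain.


Checking each pair (does one codeword prefix another?):
  F='0' vs D='01': prefix -- VIOLATION

NO -- this is NOT a valid prefix code. F (0) is a prefix of D (01).


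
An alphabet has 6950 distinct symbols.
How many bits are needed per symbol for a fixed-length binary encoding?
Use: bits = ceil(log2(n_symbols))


log2(6950) = 12.7628
Bracket: 2^12 = 4096 < 6950 <= 2^13 = 8192
So ceil(log2(6950)) = 13

bits = ceil(log2(6950)) = ceil(12.7628) = 13 bits


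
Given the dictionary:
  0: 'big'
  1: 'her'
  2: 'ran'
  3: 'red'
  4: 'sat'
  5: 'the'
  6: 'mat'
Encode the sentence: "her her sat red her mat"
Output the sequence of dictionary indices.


Look up each word in the dictionary:
  'her' -> 1
  'her' -> 1
  'sat' -> 4
  'red' -> 3
  'her' -> 1
  'mat' -> 6

Encoded: [1, 1, 4, 3, 1, 6]


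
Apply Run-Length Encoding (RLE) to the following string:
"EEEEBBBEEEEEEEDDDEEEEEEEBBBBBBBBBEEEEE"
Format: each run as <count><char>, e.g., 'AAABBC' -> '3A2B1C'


Scanning runs left to right:
  i=0: run of 'E' x 4 -> '4E'
  i=4: run of 'B' x 3 -> '3B'
  i=7: run of 'E' x 7 -> '7E'
  i=14: run of 'D' x 3 -> '3D'
  i=17: run of 'E' x 7 -> '7E'
  i=24: run of 'B' x 9 -> '9B'
  i=33: run of 'E' x 5 -> '5E'

RLE = 4E3B7E3D7E9B5E


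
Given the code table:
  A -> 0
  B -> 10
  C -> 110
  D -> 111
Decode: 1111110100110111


Decoding:
111 -> D
111 -> D
0 -> A
10 -> B
0 -> A
110 -> C
111 -> D


Result: DDABACD


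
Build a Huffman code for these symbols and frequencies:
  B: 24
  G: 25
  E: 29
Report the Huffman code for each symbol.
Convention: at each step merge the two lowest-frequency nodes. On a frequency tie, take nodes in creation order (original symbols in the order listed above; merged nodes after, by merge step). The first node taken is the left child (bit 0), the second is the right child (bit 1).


Huffman tree construction:
Step 1: Merge B(24) + G(25) = 49
Step 2: Merge E(29) + (B+G)(49) = 78
Read each symbol's code off the tree from the root (left child = 0, right child = 1).

Codes:
  B: 10 (length 2)
  G: 11 (length 2)
  E: 0 (length 1)
Average code length: 127/78 = 1.6282 bits/symbol


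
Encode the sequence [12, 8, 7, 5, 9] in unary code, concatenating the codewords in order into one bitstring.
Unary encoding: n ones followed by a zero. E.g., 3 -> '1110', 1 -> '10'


Encode each number as n ones followed by a terminating 0:
  12 -> 1111111111110 (13 bits)
  8 -> 111111110 (9 bits)
  7 -> 11111110 (8 bits)
  5 -> 111110 (6 bits)
  9 -> 1111111110 (10 bits)
Total length = 13 + 9 + 8 + 6 + 10 = 46 bits.

Unary([12, 8, 7, 5, 9]) = 1111111111110111111110111111101111101111111110 (46 bits)


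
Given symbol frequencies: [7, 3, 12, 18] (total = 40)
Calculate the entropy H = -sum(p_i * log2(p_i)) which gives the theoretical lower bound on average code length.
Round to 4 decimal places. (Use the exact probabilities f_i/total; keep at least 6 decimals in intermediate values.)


Per-symbol terms -p_i * log2(p_i) with p_i = f_i/40:
  p = 7/40 = 0.175000: log2(p) = -2.514573, -p*log2(p) = 0.440050
  p = 3/40 = 0.075000: log2(p) = -3.736966, -p*log2(p) = 0.280272
  p = 12/40 = 0.300000: log2(p) = -1.736966, -p*log2(p) = 0.521090
  p = 18/40 = 0.450000: log2(p) = -1.152003, -p*log2(p) = 0.518401
H = 0.440050 + 0.280272 + 0.521090 + 0.518401 = 1.759813

H = 1.7598 bits/symbol


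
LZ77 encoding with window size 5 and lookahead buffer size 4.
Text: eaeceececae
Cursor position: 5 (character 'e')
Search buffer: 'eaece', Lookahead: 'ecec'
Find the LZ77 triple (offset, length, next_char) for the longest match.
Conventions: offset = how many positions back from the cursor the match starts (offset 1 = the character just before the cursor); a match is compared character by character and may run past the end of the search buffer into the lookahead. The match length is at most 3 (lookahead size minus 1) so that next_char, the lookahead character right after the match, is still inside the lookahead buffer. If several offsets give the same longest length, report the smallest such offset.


Try each offset into the search buffer:
  offset=1 (pos 4, char 'e'): match length 1
  offset=2 (pos 3, char 'c'): match length 0
  offset=3 (pos 2, char 'e'): match length 3
  offset=4 (pos 1, char 'a'): match length 0
  offset=5 (pos 0, char 'e'): match length 1
Longest match has length 3 at offset 3.
next_char = character at position 5 + 3 = 8 -> 'c'

Best match: offset=3, length=3 (matching 'ece' starting at position 2)
LZ77 triple: (3, 3, 'c')


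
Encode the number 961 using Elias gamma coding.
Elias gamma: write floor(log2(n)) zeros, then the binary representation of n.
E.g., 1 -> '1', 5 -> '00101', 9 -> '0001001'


num_bits = floor(log2(961)) + 1 = 10
leading_zeros = num_bits - 1 = 9
binary(961) = 1111000001

Elias gamma(961) = '000000000' + '1111000001' = 0000000001111000001 (19 bits)


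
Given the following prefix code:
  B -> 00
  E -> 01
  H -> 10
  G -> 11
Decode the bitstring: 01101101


Decoding step by step:
Bits 01 -> E
Bits 10 -> H
Bits 11 -> G
Bits 01 -> E


Decoded message: EHGE


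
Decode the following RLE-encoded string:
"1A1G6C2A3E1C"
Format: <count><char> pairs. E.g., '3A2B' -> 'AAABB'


Expanding each <count><char> pair:
  1A -> 'A'
  1G -> 'G'
  6C -> 'CCCCCC'
  2A -> 'AA'
  3E -> 'EEE'
  1C -> 'C'

Decoded = AGCCCCCCAAEEEC


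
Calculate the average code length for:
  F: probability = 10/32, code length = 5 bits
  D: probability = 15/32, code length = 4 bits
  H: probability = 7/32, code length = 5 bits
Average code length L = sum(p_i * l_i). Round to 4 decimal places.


Weighted contributions p_i * l_i:
  F: (10/32) * 5 = 50/32
  D: (15/32) * 4 = 60/32
  H: (7/32) * 5 = 35/32
Sum = (50 + 60 + 35)/32 = 145/32

L = 145/32 = 4.5313 bits/symbol


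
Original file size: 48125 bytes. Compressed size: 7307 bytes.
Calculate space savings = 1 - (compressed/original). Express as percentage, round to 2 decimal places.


ratio = compressed/original = 7307/48125 = 0.151834
savings = 1 - ratio = 1 - 0.151834 = 0.848166
as a percentage: 0.848166 * 100 = 84.82%

Space savings = 1 - 7307/48125 = 84.82%


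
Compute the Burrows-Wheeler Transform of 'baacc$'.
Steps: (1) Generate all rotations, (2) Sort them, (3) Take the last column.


Rotations (sorted):
  0: $baacc -> last char: c
  1: aacc$b -> last char: b
  2: acc$ba -> last char: a
  3: baacc$ -> last char: $
  4: c$baac -> last char: c
  5: cc$baa -> last char: a


BWT = cba$ca


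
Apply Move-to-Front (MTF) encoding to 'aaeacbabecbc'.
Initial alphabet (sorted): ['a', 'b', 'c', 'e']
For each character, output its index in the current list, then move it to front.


MTF encoding:
'a': index 0 in ['a', 'b', 'c', 'e'] -> ['a', 'b', 'c', 'e']
'a': index 0 in ['a', 'b', 'c', 'e'] -> ['a', 'b', 'c', 'e']
'e': index 3 in ['a', 'b', 'c', 'e'] -> ['e', 'a', 'b', 'c']
'a': index 1 in ['e', 'a', 'b', 'c'] -> ['a', 'e', 'b', 'c']
'c': index 3 in ['a', 'e', 'b', 'c'] -> ['c', 'a', 'e', 'b']
'b': index 3 in ['c', 'a', 'e', 'b'] -> ['b', 'c', 'a', 'e']
'a': index 2 in ['b', 'c', 'a', 'e'] -> ['a', 'b', 'c', 'e']
'b': index 1 in ['a', 'b', 'c', 'e'] -> ['b', 'a', 'c', 'e']
'e': index 3 in ['b', 'a', 'c', 'e'] -> ['e', 'b', 'a', 'c']
'c': index 3 in ['e', 'b', 'a', 'c'] -> ['c', 'e', 'b', 'a']
'b': index 2 in ['c', 'e', 'b', 'a'] -> ['b', 'c', 'e', 'a']
'c': index 1 in ['b', 'c', 'e', 'a'] -> ['c', 'b', 'e', 'a']


Output: [0, 0, 3, 1, 3, 3, 2, 1, 3, 3, 2, 1]
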